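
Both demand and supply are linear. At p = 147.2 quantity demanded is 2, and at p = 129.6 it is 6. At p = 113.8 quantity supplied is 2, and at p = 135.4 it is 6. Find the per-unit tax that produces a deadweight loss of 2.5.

7

Demand slope = (129.6 − 147.2)/(6 − 2) = −4.4, so p = 156 − 4.4q.
Supply slope = (135.4 − 113.8)/(6 − 2) = 5.4, so p = 103 + 5.4q.
Competitive equilibrium: 156 − 4.4q = 103 + 5.4q → q* = 5.4082, p* = 132.2041.
A tax t gives Δq = t/9.8 and wedge t, so DWL = t²/19.6.
t²/19.6 = 2.5 → t² = 49 → t = 7.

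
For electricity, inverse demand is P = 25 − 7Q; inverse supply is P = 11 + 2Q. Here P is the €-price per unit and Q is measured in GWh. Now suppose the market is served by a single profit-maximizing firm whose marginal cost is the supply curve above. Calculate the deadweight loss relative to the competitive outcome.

€2.08

Competitive equilibrium: 25 − 7Q = 11 + 2Q → Q* = 1.5556, P* = 14.1111.
Marginal revenue: MR = 25 − 14Q. Set MR = MC: 25 − 14Q = 11 + 2Q → Q_m = 0.875.
Price P_m = 25 − 7·0.875 = 18.875; MC(Q_m) = 11 + 2·0.875 = 12.75.
Competitive Q* = 1.5556, so ΔQ = 0.6806; wedge = 18.875 − 12.75 = 6.125.
The triangle = ½ × 0.6806 × 6.125 = €2.08.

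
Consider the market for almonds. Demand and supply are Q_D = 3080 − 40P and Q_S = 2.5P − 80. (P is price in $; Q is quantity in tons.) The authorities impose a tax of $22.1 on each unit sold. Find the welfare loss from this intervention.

$574.60

In inverse form: demand P = 77 − 0.025Q, supply P = 32 + 0.4Q.
Competitive equilibrium: 77 − 0.025Q = 32 + 0.4Q → Q* = 105.8824, P* = 74.3529.
With the tax, the buyer price exceeds the seller price by 22.1: (77 − 0.025Q) − (32 + 0.4Q) = 22.1 → Q' = 53.8824.
ΔQ = 105.8824 − 53.8824 = 52; the wedge equals the tax, 22.1.
DWL = ½ × 52 × 22.1 = $574.60.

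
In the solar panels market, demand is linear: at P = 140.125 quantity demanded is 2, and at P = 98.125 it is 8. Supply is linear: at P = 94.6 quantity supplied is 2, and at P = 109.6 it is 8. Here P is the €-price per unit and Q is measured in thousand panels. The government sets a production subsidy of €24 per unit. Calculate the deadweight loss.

€30.32 thousand

Demand slope = (98.125 − 140.125)/(8 − 2) = −7, so P = 154.125 − 7Q.
Supply slope = (109.6 − 94.6)/(8 − 2) = 2.5, so P = 89.6 + 2.5Q.
Competitive equilibrium: 154.125 − 7Q = 89.6 + 2.5Q → Q* = 6.7921, P* = 106.5803.
The subsidy lowers effective supply by 24: P = 65.6 + 2.5Q.
New quantity: 154.125 − 7Q = 65.6 + 2.5Q → Q' = 9.3184.
Overproduction ΔQ = 9.3184 − 6.7921 = 2.5263; wedge = subsidy = 24.
The triangle = ½ × 2.5263 × 24 = €30.32 thousand.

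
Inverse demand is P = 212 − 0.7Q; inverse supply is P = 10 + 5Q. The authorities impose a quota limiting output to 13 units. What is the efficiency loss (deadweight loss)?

Competitive equilibrium: 212 − 0.7Q = 10 + 5Q → Q* = 35.4386, P* = 187.193.
At Q = 13: demand price = 212 − 0.7·13 = 202.9; supply price = 10 + 5·13 = 75.
ΔQ = 35.4386 − 13 = 22.4386; wedge = 202.9 − 75 = 127.9.
The triangle = ½ × 22.4386 × 127.9 = 1434.95.

1434.95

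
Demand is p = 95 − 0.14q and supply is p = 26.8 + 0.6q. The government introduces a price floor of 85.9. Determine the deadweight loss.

Competitive equilibrium: 95 − 0.14q = 26.8 + 0.6q → q* = 92.1622, p* = 82.0973.
At the floor p = 85.9, quantity demanded = (95 − 85.9)/0.14 = 65.
Sellers' marginal cost at q' = 65: 26.8 + 0.6·65 = 65.8.
Δq = 92.1622 − 65 = 27.1622; wedge = 85.9 − 65.8 = 20.1.
DWL = ½ × 27.1622 × 20.1 = 272.98.

272.98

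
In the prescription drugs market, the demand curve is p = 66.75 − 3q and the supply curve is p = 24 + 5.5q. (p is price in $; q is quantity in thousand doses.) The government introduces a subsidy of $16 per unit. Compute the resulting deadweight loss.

Competitive equilibrium: 66.75 − 3q = 24 + 5.5q → q* = 5.0294, p* = 51.6618.
The subsidy lowers effective supply by 16: p = 8 + 5.5q.
New quantity: 66.75 − 3q = 8 + 5.5q → q' = 6.9118.
Overproduction Δq = 6.9118 − 5.0294 = 1.8824; wedge = subsidy = 16.
The triangle = ½ × 1.8824 × 16 = $15.06 thousand.

$15.06 thousand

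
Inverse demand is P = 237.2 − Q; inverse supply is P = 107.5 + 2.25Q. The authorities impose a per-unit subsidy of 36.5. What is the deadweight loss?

204.96

Competitive equilibrium: 237.2 − Q = 107.5 + 2.25Q → Q* = 39.9077, P* = 197.2923.
The subsidy lowers effective supply by 36.5: P = 71 + 2.25Q.
New quantity: 237.2 − Q = 71 + 2.25Q → Q' = 51.1385.
Overproduction ΔQ = 51.1385 − 39.9077 = 11.2308; wedge = subsidy = 36.5.
Deadweight loss = ½ × 11.2308 × 36.5 = 204.96.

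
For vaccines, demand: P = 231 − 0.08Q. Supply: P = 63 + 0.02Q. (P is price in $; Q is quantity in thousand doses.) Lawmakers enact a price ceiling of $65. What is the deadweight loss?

$124820 thousand

Competitive equilibrium: 231 − 0.08Q = 63 + 0.02Q → Q* = 1680, P* = 96.6.
At the ceiling P = 65, quantity supplied = (65 − 63)/0.02 = 100.
Willingness to pay at Q' = 100: 231 − 0.08·100 = 223.
ΔQ = 1680 − 100 = 1580; wedge = 223 − 65 = 158.
DWL = ½ × 1580 × 158 = $124820 thousand.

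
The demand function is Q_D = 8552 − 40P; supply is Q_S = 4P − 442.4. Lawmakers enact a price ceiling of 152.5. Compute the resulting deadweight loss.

In inverse form: demand P = 213.8 − 0.025Q, supply P = 110.6 + 0.25Q.
Competitive equilibrium: 213.8 − 0.025Q = 110.6 + 0.25Q → Q* = 375.2727, P* = 204.4182.
At the ceiling P = 152.5, quantity supplied = (152.5 − 110.6)/0.25 = 167.6.
Willingness to pay at Q' = 167.6: 213.8 − 0.025·167.6 = 209.61.
ΔQ = 375.2727 − 167.6 = 207.6727; wedge = 209.61 − 152.5 = 57.11.
Deadweight loss = ½ × 207.6727 × 57.11 = 5930.09.

5930.09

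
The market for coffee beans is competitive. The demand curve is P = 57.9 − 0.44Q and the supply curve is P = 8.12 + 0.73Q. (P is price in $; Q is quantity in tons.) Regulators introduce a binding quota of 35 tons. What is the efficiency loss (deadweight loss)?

$33.32

Competitive equilibrium: 57.9 − 0.44Q = 8.12 + 0.73Q → Q* = 42.547, P* = 39.1793.
At Q = 35: demand price = 57.9 − 0.44·35 = 42.5; supply price = 8.12 + 0.73·35 = 33.67.
ΔQ = 42.547 − 35 = 7.547; wedge = 42.5 − 33.67 = 8.83.
DWL = ½ × 7.547 × 8.83 = $33.32.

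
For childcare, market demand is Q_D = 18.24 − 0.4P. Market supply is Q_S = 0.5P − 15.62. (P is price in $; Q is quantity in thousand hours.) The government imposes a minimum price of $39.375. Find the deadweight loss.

$1.11 thousand

In inverse form: demand P = 45.6 − 2.5Q, supply P = 31.24 + 2Q.
Competitive equilibrium: 45.6 − 2.5Q = 31.24 + 2Q → Q* = 3.1911, P* = 37.6222.
At the floor P = 39.375, quantity demanded = (45.6 − 39.375)/2.5 = 2.49.
Sellers' marginal cost at Q' = 2.49: 31.24 + 2·2.49 = 36.22.
ΔQ = 3.1911 − 2.49 = 0.7011; wedge = 39.375 − 36.22 = 3.155.
Deadweight loss = ½ × 0.7011 × 3.155 = $1.11 thousand.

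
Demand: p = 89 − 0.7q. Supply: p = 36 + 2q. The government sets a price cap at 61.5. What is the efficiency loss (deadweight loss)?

Competitive equilibrium: 89 − 0.7q = 36 + 2q → q* = 19.6296, p* = 75.2593.
At the ceiling p = 61.5, quantity supplied = (61.5 − 36)/2 = 12.75.
Willingness to pay at q' = 12.75: 89 − 0.7·12.75 = 80.075.
Δq = 19.6296 − 12.75 = 6.8796; wedge = 80.075 − 61.5 = 18.575.
DWL = ½ × 6.8796 × 18.575 = 63.89.

63.89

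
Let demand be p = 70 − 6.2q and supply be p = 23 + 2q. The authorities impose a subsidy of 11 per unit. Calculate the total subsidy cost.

Competitive equilibrium: 70 − 6.2q = 23 + 2q → q* = 5.73171, p* = 34.46341.
The subsidy lowers effective supply by 11: p = 12 + 2q.
New quantity: 70 − 6.2q = 12 + 2q → q' = 7.07317.
Total subsidy cost = 11 × 7.07317 = 77.80.

77.80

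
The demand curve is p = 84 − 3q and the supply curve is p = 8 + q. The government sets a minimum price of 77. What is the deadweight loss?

Competitive equilibrium: 84 − 3q = 8 + q → q* = 19, p* = 27.
At the floor p = 77, quantity demanded = (84 − 77)/3 = 2.3333.
Sellers' marginal cost at q' = 2.3333: 8 + 1·2.3333 = 10.3333.
Δq = 19 − 2.3333 = 16.6667; wedge = 77 − 10.3333 = 66.6667.
Welfare loss = ½ × 16.6667 × 66.6667 = 555.56.

555.56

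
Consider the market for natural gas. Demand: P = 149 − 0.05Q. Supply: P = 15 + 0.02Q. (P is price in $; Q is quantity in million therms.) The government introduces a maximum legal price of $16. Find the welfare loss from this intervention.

Competitive equilibrium: 149 − 0.05Q = 15 + 0.02Q → Q* = 1914.2857, P* = 53.2857.
At the ceiling P = 16, quantity supplied = (16 − 15)/0.02 = 50.
Willingness to pay at Q' = 50: 149 − 0.05·50 = 146.5.
ΔQ = 1914.2857 − 50 = 1864.2857; wedge = 146.5 − 16 = 130.5.
The triangle = ½ × 1864.2857 × 130.5 = $121644.64 million.

$121644.64 million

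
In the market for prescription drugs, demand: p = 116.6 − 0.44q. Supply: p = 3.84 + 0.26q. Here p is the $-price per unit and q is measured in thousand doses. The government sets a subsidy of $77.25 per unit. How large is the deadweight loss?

Competitive equilibrium: 116.6 − 0.44q = 3.84 + 0.26q → q* = 161.08571, p* = 45.72229.
The subsidy lowers effective supply by 77.25: p = 0.26q − 73.41.
New quantity: 116.6 − 0.44q = 0.26q − 73.41 → q' = 271.44286.
Overproduction Δq = 271.44286 − 161.08571 = 110.35715; wedge = subsidy = 77.25.
DWL = ½ × 110.35715 × 77.25 = $4262.54 thousand.

$4262.54 thousand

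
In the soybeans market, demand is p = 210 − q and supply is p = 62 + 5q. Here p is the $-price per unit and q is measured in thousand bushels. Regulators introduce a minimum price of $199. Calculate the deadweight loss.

$560.33 thousand

Competitive equilibrium: 210 − q = 62 + 5q → q* = 24.6667, p* = 185.3333.
At the floor p = 199, quantity demanded = (210 − 199)/1 = 11.
Sellers' marginal cost at q' = 11: 62 + 5·11 = 117.
Δq = 24.6667 − 11 = 13.6667; wedge = 199 − 117 = 82.
Deadweight loss = ½ × 13.6667 × 82 = $560.33 thousand.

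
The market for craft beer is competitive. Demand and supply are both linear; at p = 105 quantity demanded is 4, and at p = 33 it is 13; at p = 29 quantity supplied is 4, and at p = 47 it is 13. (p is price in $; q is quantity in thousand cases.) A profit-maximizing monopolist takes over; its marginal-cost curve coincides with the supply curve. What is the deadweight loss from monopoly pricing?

Demand slope = (33 − 105)/(13 − 4) = −8, so p = 137 − 8q.
Supply slope = (47 − 29)/(13 − 4) = 2, so p = 21 + 2q.
Competitive equilibrium: 137 − 8q = 21 + 2q → q* = 11.6, p* = 44.2.
Marginal revenue: MR = 137 − 16q. Set MR = MC: 137 − 16q = 21 + 2q → q_m = 6.4444.
Price p_m = 137 − 8·6.4444 = 85.4448; MC(q_m) = 21 + 2·6.4444 = 33.8888.
Competitive q* = 11.6, so Δq = 5.1556; wedge = 85.4448 − 33.8888 = 51.556.
Deadweight loss = ½ × 5.1556 × 51.556 = $132.90 thousand.

$132.90 thousand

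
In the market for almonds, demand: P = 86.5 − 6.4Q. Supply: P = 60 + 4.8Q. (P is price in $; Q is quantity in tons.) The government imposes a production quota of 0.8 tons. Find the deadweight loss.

$13.73

Competitive equilibrium: 86.5 − 6.4Q = 60 + 4.8Q → Q* = 2.3661, P* = 71.3571.
At Q = 0.8: demand price = 86.5 − 6.4·0.8 = 81.38; supply price = 60 + 4.8·0.8 = 63.84.
ΔQ = 2.3661 − 0.8 = 1.5661; wedge = 81.38 − 63.84 = 17.54.
Welfare loss = ½ × 1.5661 × 17.54 = $13.73.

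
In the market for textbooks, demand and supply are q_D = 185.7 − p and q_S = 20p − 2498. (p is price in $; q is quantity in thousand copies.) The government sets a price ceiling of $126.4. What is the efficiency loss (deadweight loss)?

In inverse form: demand p = 185.7 − q, supply p = 124.9 + 0.05q.
Competitive equilibrium: 185.7 − q = 124.9 + 0.05q → q* = 57.90476, p* = 127.79524.
At the ceiling p = 126.4, quantity supplied = (126.4 − 124.9)/0.05 = 30.
Willingness to pay at q' = 30: 185.7 − 1·30 = 155.7.
Δq = 57.90476 − 30 = 27.90476; wedge = 155.7 − 126.4 = 29.3.
The triangle = ½ × 27.90476 × 29.3 = $408.80 thousand.

$408.80 thousand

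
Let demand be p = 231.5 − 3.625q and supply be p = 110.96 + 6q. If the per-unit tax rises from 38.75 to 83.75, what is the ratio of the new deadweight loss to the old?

4.671

Competitive equilibrium: 231.5 − 3.625q = 110.96 + 6q → q* = 12.5236, p* = 186.1018.
For a per-unit tax t: Δq = t/9.625, so DWL = ½·t·(t/9.625) = t²/19.25.
At t = 38.75: DWL = 78.003. At t = 83.75: DWL = 364.367.
Ratio = (83.75/38.75)² = 4.671.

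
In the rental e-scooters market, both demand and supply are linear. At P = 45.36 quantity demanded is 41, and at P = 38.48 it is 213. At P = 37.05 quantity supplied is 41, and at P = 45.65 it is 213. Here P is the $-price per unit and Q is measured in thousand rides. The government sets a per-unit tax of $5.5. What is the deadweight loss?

Demand slope = (38.48 − 45.36)/(213 − 41) = −0.04, so P = 47 − 0.04Q.
Supply slope = (45.65 − 37.05)/(213 − 41) = 0.05, so P = 35 + 0.05Q.
Competitive equilibrium: 47 − 0.04Q = 35 + 0.05Q → Q* = 133.3333, P* = 41.6667.
With the tax, the buyer price exceeds the seller price by 5.5: (47 − 0.04Q) − (35 + 0.05Q) = 5.5 → Q' = 72.2222.
ΔQ = 133.3333 − 72.2222 = 61.1111; the wedge equals the tax, 5.5.
Welfare loss = ½ × 61.1111 × 5.5 = $168.06 thousand.

$168.06 thousand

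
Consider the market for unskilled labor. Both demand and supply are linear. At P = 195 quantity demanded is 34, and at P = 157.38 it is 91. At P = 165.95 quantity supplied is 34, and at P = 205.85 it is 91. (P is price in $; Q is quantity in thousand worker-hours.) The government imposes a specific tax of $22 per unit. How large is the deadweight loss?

Demand slope = (157.38 − 195)/(91 − 34) = −0.66, so P = 217.44 − 0.66Q.
Supply slope = (205.85 − 165.95)/(91 − 34) = 0.7, so P = 142.15 + 0.7Q.
Competitive equilibrium: 217.44 − 0.66Q = 142.15 + 0.7Q → Q* = 55.3603, P* = 180.9022.
With the tax, the buyer price exceeds the seller price by 22: (217.44 − 0.66Q) − (142.15 + 0.7Q) = 22 → Q' = 39.1838.
ΔQ = 55.3603 − 39.1838 = 16.1765; the wedge equals the tax, 22.
Deadweight loss = ½ × 16.1765 × 22 = $177.94 thousand.

$177.94 thousand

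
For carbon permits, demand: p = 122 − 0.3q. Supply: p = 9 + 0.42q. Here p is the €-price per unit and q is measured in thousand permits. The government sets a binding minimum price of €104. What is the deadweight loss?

Competitive equilibrium: 122 − 0.3q = 9 + 0.42q → q* = 156.9444, p* = 74.9167.
At the floor p = 104, quantity demanded = (122 − 104)/0.3 = 60.
Sellers' marginal cost at q' = 60: 9 + 0.42·60 = 34.2.
Δq = 156.9444 − 60 = 96.9444; wedge = 104 − 34.2 = 69.8.
DWL = ½ × 96.9444 × 69.8 = €3383.36 thousand.

€3383.36 thousand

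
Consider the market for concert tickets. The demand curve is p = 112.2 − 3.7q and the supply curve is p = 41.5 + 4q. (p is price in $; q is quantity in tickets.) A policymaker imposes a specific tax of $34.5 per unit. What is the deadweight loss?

Competitive equilibrium: 112.2 − 3.7q = 41.5 + 4q → q* = 9.1818, p* = 78.2273.
With the tax, the buyer price exceeds the seller price by 34.5: (112.2 − 3.7q) − (41.5 + 4q) = 34.5 → q' = 4.7013.
Δq = 9.1818 − 4.7013 = 4.4805; the wedge equals the tax, 34.5.
DWL = ½ × 4.4805 × 34.5 = $77.29.

$77.29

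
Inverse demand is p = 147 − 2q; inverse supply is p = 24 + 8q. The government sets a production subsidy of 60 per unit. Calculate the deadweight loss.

Competitive equilibrium: 147 − 2q = 24 + 8q → q* = 12.3, p* = 122.4.
The subsidy lowers effective supply by 60: p = 8q − 36.
New quantity: 147 − 2q = 8q − 36 → q' = 18.3.
Overproduction Δq = 18.3 − 12.3 = 6; wedge = subsidy = 60.
Deadweight loss = ½ × 6 × 60 = 180.

180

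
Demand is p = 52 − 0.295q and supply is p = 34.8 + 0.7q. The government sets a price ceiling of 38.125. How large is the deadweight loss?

78.19

Competitive equilibrium: 52 − 0.295q = 34.8 + 0.7q → q* = 17.2864, p* = 46.9005.
At the ceiling p = 38.125, quantity supplied = (38.125 − 34.8)/0.7 = 4.75.
Willingness to pay at q' = 4.75: 52 − 0.295·4.75 = 50.5988.
Δq = 17.2864 − 4.75 = 12.5364; wedge = 50.5988 − 38.125 = 12.4738.
DWL = ½ × 12.5364 × 12.4738 = 78.19.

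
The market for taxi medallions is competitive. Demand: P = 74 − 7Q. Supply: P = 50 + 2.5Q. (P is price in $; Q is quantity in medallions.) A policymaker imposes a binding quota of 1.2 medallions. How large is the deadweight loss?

Competitive equilibrium: 74 − 7Q = 50 + 2.5Q → Q* = 2.5263, P* = 56.3158.
At Q = 1.2: demand price = 74 − 7·1.2 = 65.6; supply price = 50 + 2.5·1.2 = 53.
ΔQ = 2.5263 − 1.2 = 1.3263; wedge = 65.6 − 53 = 12.6.
DWL = ½ × 1.3263 × 12.6 = $8.36.

$8.36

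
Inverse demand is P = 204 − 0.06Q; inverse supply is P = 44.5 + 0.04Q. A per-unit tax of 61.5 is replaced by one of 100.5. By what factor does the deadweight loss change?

2.670

Competitive equilibrium: 204 − 0.06Q = 44.5 + 0.04Q → Q* = 1595, P* = 108.3.
For a per-unit tax t: ΔQ = t/0.1, so DWL = ½·t·(t/0.1) = t²/0.2.
At t = 61.5: DWL = 18911.25. At t = 100.5: DWL = 50501.25.
Ratio = (100.5/61.5)² = 2.670.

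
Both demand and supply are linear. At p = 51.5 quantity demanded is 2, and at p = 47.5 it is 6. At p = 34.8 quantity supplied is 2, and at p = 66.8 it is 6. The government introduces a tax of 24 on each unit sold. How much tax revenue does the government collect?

28.53

Demand slope = (47.5 − 51.5)/(6 − 2) = −1, so p = 53.5 − q.
Supply slope = (66.8 − 34.8)/(6 − 2) = 8, so p = 18.8 + 8q.
Competitive equilibrium: 53.5 − q = 18.8 + 8q → q* = 3.8556, p* = 49.6444.
With the tax, the buyer price exceeds the seller price by 24: (53.5 − q) − (18.8 + 8q) = 24 → q' = 1.1889.
Tax revenue = 24 × 1.1889 = 28.53.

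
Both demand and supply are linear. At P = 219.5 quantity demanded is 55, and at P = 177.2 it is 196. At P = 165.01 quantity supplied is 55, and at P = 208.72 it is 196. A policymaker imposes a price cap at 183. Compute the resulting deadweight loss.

Demand slope = (177.2 − 219.5)/(196 − 55) = −0.3, so P = 236 − 0.3Q.
Supply slope = (208.72 − 165.01)/(196 − 55) = 0.31, so P = 147.96 + 0.31Q.
Competitive equilibrium: 236 − 0.3Q = 147.96 + 0.31Q → Q* = 144.3279, P* = 192.7016.
At the ceiling P = 183, quantity supplied = (183 − 147.96)/0.31 = 113.0323.
Willingness to pay at Q' = 113.0323: 236 − 0.3·113.0323 = 202.0903.
ΔQ = 144.3279 − 113.0323 = 31.2956; wedge = 202.0903 − 183 = 19.0903.
Deadweight loss = ½ × 31.2956 × 19.0903 = 298.72.

298.72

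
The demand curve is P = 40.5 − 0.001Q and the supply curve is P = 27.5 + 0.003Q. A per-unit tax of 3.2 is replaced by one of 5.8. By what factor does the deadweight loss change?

Competitive equilibrium: 40.5 − 0.001Q = 27.5 + 0.003Q → Q* = 3250, P* = 37.25.
For a per-unit tax t: ΔQ = t/0.004, so DWL = ½·t·(t/0.004) = t²/0.008.
At t = 3.2: DWL = 1280. At t = 5.8: DWL = 4205.
Ratio = (5.8/3.2)² = 3.285.

3.285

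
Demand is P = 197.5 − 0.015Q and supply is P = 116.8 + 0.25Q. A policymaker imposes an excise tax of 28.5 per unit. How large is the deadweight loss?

1532.55

Competitive equilibrium: 197.5 − 0.015Q = 116.8 + 0.25Q → Q* = 304.5283, P* = 192.9321.
With the tax, the buyer price exceeds the seller price by 28.5: (197.5 − 0.015Q) − (116.8 + 0.25Q) = 28.5 → Q' = 196.9811.
ΔQ = 304.5283 − 196.9811 = 107.5472; the wedge equals the tax, 28.5.
Welfare loss = ½ × 107.5472 × 28.5 = 1532.55.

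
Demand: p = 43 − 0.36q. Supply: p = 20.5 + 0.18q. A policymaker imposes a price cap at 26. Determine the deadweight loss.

33.33

Competitive equilibrium: 43 − 0.36q = 20.5 + 0.18q → q* = 41.6667, p* = 28.
At the ceiling p = 26, quantity supplied = (26 − 20.5)/0.18 = 30.5556.
Willingness to pay at q' = 30.5556: 43 − 0.36·30.5556 = 32.
Δq = 41.6667 − 30.5556 = 11.1111; wedge = 32 − 26 = 6.
Deadweight loss = ½ × 11.1111 × 6 = 33.33.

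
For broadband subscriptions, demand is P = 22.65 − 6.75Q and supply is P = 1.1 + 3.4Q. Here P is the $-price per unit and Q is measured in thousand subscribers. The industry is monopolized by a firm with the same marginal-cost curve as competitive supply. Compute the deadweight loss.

Competitive equilibrium: 22.65 − 6.75Q = 1.1 + 3.4Q → Q* = 2.1232, P* = 8.3187.
Marginal revenue: MR = 22.65 − 13.5Q. Set MR = MC: 22.65 − 13.5Q = 1.1 + 3.4Q → Q_m = 1.2751.
Price P_m = 22.65 − 6.75·1.2751 = 14.0431; MC(Q_m) = 1.1 + 3.4·1.2751 = 5.4353.
Competitive Q* = 2.1232, so ΔQ = 0.8481; wedge = 14.0431 − 5.4353 = 8.6078.
DWL = ½ × 0.8481 × 8.6078 = $3.65 thousand.

$3.65 thousand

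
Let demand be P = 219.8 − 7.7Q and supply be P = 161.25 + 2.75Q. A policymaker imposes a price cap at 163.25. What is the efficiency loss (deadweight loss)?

Competitive equilibrium: 219.8 − 7.7Q = 161.25 + 2.75Q → Q* = 5.6029, P* = 176.6579.
At the ceiling P = 163.25, quantity supplied = (163.25 − 161.25)/2.75 = 0.7273.
Willingness to pay at Q' = 0.7273: 219.8 − 7.7·0.7273 = 214.1998.
ΔQ = 5.6029 − 0.7273 = 4.8756; wedge = 214.1998 − 163.25 = 50.9498.
Deadweight loss = ½ × 4.8756 × 50.9498 = 124.21.

124.21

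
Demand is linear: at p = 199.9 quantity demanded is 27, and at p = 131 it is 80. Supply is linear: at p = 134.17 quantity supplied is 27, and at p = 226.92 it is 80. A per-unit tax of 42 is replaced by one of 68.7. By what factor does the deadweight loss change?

2.676

Demand slope = (131 − 199.9)/(80 − 27) = −1.3, so p = 235 − 1.3q.
Supply slope = (226.92 − 134.17)/(80 − 27) = 1.75, so p = 86.92 + 1.75q.
Competitive equilibrium: 235 − 1.3q = 86.92 + 1.75q → q* = 48.5508, p* = 171.8839.
For a per-unit tax t: Δq = t/3.05, so DWL = ½·t·(t/3.05) = t²/6.1.
At t = 42: DWL = 289.180. At t = 68.7: DWL = 773.720.
Ratio = (68.7/42)² = 2.676.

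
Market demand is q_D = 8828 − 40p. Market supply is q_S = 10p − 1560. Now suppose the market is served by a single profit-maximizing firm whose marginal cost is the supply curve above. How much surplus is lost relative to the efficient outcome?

465.12

In inverse form: demand p = 220.7 − 0.025q, supply p = 156 + 0.1q.
Competitive equilibrium: 220.7 − 0.025q = 156 + 0.1q → q* = 517.6, p* = 207.76.
Marginal revenue: MR = 220.7 − 0.05q. Set MR = MC: 220.7 − 0.05q = 156 + 0.1q → q_m = 431.3333.
Price p_m = 220.7 − 0.025·431.3333 = 209.9167; MC(q_m) = 156 + 0.1·431.3333 = 199.1333.
Competitive q* = 517.6, so Δq = 86.2667; wedge = 209.9167 − 199.1333 = 10.7834.
DWL = ½ × 86.2667 × 10.7834 = 465.12.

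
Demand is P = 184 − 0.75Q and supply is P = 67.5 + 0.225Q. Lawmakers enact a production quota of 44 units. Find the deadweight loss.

2777.93

Competitive equilibrium: 184 − 0.75Q = 67.5 + 0.225Q → Q* = 119.4872, P* = 94.3846.
At Q = 44: demand price = 184 − 0.75·44 = 151; supply price = 67.5 + 0.225·44 = 77.4.
ΔQ = 119.4872 − 44 = 75.4872; wedge = 151 − 77.4 = 73.6.
DWL = ½ × 75.4872 × 73.6 = 2777.93.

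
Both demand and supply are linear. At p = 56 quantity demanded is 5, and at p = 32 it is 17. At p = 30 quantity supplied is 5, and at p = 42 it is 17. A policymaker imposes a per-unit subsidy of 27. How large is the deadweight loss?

121.50

Demand slope = (32 − 56)/(17 − 5) = −2, so p = 66 − 2q.
Supply slope = (42 − 30)/(17 − 5) = 1, so p = 25 + q.
Competitive equilibrium: 66 − 2q = 25 + q → q* = 13.6667, p* = 38.6667.
The subsidy lowers effective supply by 27: p = q − 2.
New quantity: 66 − 2q = q − 2 → q' = 22.6667.
Overproduction Δq = 22.6667 − 13.6667 = 9; wedge = subsidy = 27.
Welfare loss = ½ × 9 × 27 = 121.50.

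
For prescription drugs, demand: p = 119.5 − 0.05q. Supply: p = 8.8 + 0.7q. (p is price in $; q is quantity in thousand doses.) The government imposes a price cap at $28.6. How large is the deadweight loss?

$5338.46 thousand

Competitive equilibrium: 119.5 − 0.05q = 8.8 + 0.7q → q* = 147.6, p* = 112.12.
At the ceiling p = 28.6, quantity supplied = (28.6 − 8.8)/0.7 = 28.2857.
Willingness to pay at q' = 28.2857: 119.5 − 0.05·28.2857 = 118.0857.
Δq = 147.6 − 28.2857 = 119.3143; wedge = 118.0857 − 28.6 = 89.4857.
Welfare loss = ½ × 119.3143 × 89.4857 = $5338.46 thousand.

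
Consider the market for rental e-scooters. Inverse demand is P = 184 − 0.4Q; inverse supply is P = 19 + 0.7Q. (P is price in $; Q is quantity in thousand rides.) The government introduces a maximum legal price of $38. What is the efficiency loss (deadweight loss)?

Competitive equilibrium: 184 − 0.4Q = 19 + 0.7Q → Q* = 150, P* = 124.
At the ceiling P = 38, quantity supplied = (38 − 19)/0.7 = 27.1429.
Willingness to pay at Q' = 27.1429: 184 − 0.4·27.1429 = 173.1428.
ΔQ = 150 − 27.1429 = 122.8571; wedge = 173.1428 − 38 = 135.1428.
DWL = ½ × 122.8571 × 135.1428 = $8301.63 thousand.

$8301.63 thousand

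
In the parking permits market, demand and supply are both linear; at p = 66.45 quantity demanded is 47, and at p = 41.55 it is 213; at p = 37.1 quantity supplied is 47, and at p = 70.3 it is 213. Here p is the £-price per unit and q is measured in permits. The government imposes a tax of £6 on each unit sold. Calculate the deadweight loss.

Demand slope = (41.55 − 66.45)/(213 − 47) = −0.15, so p = 73.5 − 0.15q.
Supply slope = (70.3 − 37.1)/(213 − 47) = 0.2, so p = 27.7 + 0.2q.
Competitive equilibrium: 73.5 − 0.15q = 27.7 + 0.2q → q* = 130.8571, p* = 53.8714.
With the tax, the buyer price exceeds the seller price by 6: (73.5 − 0.15q) − (27.7 + 0.2q) = 6 → q' = 113.7143.
Δq = 130.8571 − 113.7143 = 17.1428; the wedge equals the tax, 6.
DWL = ½ × 17.1428 × 6 = £51.43.

£51.43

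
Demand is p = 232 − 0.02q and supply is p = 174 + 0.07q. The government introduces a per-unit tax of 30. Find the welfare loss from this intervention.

Competitive equilibrium: 232 − 0.02q = 174 + 0.07q → q* = 644.4444, p* = 219.1111.
With the tax, the buyer price exceeds the seller price by 30: (232 − 0.02q) − (174 + 0.07q) = 30 → q' = 311.1111.
Δq = 644.4444 − 311.1111 = 333.3333; the wedge equals the tax, 30.
Deadweight loss = ½ × 333.3333 × 30 = 5000.

5000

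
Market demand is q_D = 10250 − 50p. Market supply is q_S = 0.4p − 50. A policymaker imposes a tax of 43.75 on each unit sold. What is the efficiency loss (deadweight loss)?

In inverse form: demand p = 205 − 0.02q, supply p = 125 + 2.5q.
Competitive equilibrium: 205 − 0.02q = 125 + 2.5q → q* = 31.746, p* = 204.3651.
With the tax, the buyer price exceeds the seller price by 43.75: (205 − 0.02q) − (125 + 2.5q) = 43.75 → q' = 14.3849.
Δq = 31.746 − 14.3849 = 17.3611; the wedge equals the tax, 43.75.
Welfare loss = ½ × 17.3611 × 43.75 = 379.77.

379.77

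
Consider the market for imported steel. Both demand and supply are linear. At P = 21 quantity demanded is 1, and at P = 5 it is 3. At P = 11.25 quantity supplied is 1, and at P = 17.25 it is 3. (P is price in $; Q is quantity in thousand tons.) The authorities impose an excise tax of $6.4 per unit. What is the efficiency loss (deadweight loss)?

Demand slope = (5 − 21)/(3 − 1) = −8, so P = 29 − 8Q.
Supply slope = (17.25 − 11.25)/(3 − 1) = 3, so P = 8.25 + 3Q.
Competitive equilibrium: 29 − 8Q = 8.25 + 3Q → Q* = 1.8864, P* = 13.9091.
With the tax, the buyer price exceeds the seller price by 6.4: (29 − 8Q) − (8.25 + 3Q) = 6.4 → Q' = 1.3045.
ΔQ = 1.8864 − 1.3045 = 0.5819; the wedge equals the tax, 6.4.
Deadweight loss = ½ × 0.5819 × 6.4 = $1.86 thousand.

$1.86 thousand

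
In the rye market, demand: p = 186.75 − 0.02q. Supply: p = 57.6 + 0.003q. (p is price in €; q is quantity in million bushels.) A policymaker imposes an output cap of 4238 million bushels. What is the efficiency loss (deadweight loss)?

Competitive equilibrium: 186.75 − 0.02q = 57.6 + 0.003q → q* = 5615.2174, p* = 74.4457.
At q = 4238: demand price = 186.75 − 0.02·4238 = 101.99; supply price = 57.6 + 0.003·4238 = 70.314.
Δq = 5615.2174 − 4238 = 1377.2174; wedge = 101.99 − 70.314 = 31.676.
The triangle = ½ × 1377.2174 × 31.676 = €21812.37 million.

€21812.37 million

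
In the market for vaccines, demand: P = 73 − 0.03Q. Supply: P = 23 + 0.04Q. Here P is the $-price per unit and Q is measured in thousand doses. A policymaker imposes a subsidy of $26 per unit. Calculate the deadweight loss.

$4828.57 thousand

Competitive equilibrium: 73 − 0.03Q = 23 + 0.04Q → Q* = 714.2857, P* = 51.5714.
The subsidy lowers effective supply by 26: P = 0.04Q − 3.
New quantity: 73 − 0.03Q = 0.04Q − 3 → Q' = 1085.7143.
Overproduction ΔQ = 1085.7143 − 714.2857 = 371.4286; wedge = subsidy = 26.
Welfare loss = ½ × 371.4286 × 26 = $4828.57 thousand.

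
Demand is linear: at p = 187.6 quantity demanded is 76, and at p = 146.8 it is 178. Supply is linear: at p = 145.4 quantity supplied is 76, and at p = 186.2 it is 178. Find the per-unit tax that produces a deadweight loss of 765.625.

35

Demand slope = (146.8 − 187.6)/(178 − 76) = −0.4, so p = 218 − 0.4q.
Supply slope = (186.2 − 145.4)/(178 − 76) = 0.4, so p = 115 + 0.4q.
Competitive equilibrium: 218 − 0.4q = 115 + 0.4q → q* = 128.75, p* = 166.5.
A tax t gives Δq = t/0.8 and wedge t, so DWL = t²/1.6.
t²/1.6 = 765.625 → t² = 1225 → t = 35.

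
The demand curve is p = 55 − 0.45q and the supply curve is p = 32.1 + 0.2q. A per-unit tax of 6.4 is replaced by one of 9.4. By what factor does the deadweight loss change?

2.157

Competitive equilibrium: 55 − 0.45q = 32.1 + 0.2q → q* = 35.2308, p* = 39.1462.
For a per-unit tax t: Δq = t/0.65, so DWL = ½·t·(t/0.65) = t²/1.3.
At t = 6.4: DWL = 31.508. At t = 9.4: DWL = 67.969.
Ratio = (9.4/6.4)² = 2.157.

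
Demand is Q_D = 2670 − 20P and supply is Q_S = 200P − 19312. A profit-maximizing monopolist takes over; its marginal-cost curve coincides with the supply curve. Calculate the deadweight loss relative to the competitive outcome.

2812.95

In inverse form: demand P = 133.5 − 0.05Q, supply P = 96.56 + 0.005Q.
Competitive equilibrium: 133.5 − 0.05Q = 96.56 + 0.005Q → Q* = 671.63636, P* = 99.91818.
Marginal revenue: MR = 133.5 − 0.1Q. Set MR = MC: 133.5 − 0.1Q = 96.56 + 0.005Q → Q_m = 351.80952.
Price P_m = 133.5 − 0.05·351.80952 = 115.90952; MC(Q_m) = 96.56 + 0.005·351.80952 = 98.31905.
Competitive Q* = 671.63636, so ΔQ = 319.82684; wedge = 115.90952 − 98.31905 = 17.59047.
Deadweight loss = ½ × 319.82684 × 17.59047 = 2812.95.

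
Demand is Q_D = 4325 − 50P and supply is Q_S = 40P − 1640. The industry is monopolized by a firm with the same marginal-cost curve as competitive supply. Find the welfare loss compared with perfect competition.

In inverse form: demand P = 86.5 − 0.02Q, supply P = 41 + 0.025Q.
Competitive equilibrium: 86.5 − 0.02Q = 41 + 0.025Q → Q* = 1011.1111, P* = 66.2778.
Marginal revenue: MR = 86.5 − 0.04Q. Set MR = MC: 86.5 − 0.04Q = 41 + 0.025Q → Q_m = 700.
Price P_m = 86.5 − 0.02·700 = 72.5; MC(Q_m) = 41 + 0.025·700 = 58.5.
Competitive Q* = 1011.1111, so ΔQ = 311.1111; wedge = 72.5 − 58.5 = 14.
Welfare loss = ½ × 311.1111 × 14 = 2177.78.

2177.78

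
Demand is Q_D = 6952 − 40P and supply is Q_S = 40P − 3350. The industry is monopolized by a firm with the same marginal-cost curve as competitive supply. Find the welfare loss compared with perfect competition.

9010

In inverse form: demand P = 173.8 − 0.025Q, supply P = 83.75 + 0.025Q.
Competitive equilibrium: 173.8 − 0.025Q = 83.75 + 0.025Q → Q* = 1801, P* = 128.775.
Marginal revenue: MR = 173.8 − 0.05Q. Set MR = MC: 173.8 − 0.05Q = 83.75 + 0.025Q → Q_m = 1200.66667.
Price P_m = 173.8 − 0.025·1200.66667 = 143.78333; MC(Q_m) = 83.75 + 0.025·1200.66667 = 113.76667.
Competitive Q* = 1801, so ΔQ = 600.33333; wedge = 143.78333 − 113.76667 = 30.01666.
Welfare loss = ½ × 600.33333 × 30.01666 = 9010.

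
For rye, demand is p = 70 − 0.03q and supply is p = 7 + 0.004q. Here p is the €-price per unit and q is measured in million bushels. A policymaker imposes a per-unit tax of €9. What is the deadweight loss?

€1191.18 million

Competitive equilibrium: 70 − 0.03q = 7 + 0.004q → q* = 1852.9412, p* = 14.4118.
With the tax, the buyer price exceeds the seller price by 9: (70 − 0.03q) − (7 + 0.004q) = 9 → q' = 1588.2353.
Δq = 1852.9412 − 1588.2353 = 264.7059; the wedge equals the tax, 9.
DWL = ½ × 264.7059 × 9 = €1191.18 million.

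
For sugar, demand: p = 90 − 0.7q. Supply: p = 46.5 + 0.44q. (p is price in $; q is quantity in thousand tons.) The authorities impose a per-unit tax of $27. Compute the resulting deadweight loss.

Competitive equilibrium: 90 − 0.7q = 46.5 + 0.44q → q* = 38.1579, p* = 63.2895.
With the tax, the buyer price exceeds the seller price by 27: (90 − 0.7q) − (46.5 + 0.44q) = 27 → q' = 14.4737.
Δq = 38.1579 − 14.4737 = 23.6842; the wedge equals the tax, 27.
The triangle = ½ × 23.6842 × 27 = $319.74 thousand.

$319.74 thousand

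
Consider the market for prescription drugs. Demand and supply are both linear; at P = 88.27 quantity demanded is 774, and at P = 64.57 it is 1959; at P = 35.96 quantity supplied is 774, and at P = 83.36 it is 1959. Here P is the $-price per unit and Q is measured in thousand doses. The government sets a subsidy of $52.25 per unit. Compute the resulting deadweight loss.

Demand slope = (64.57 − 88.27)/(1959 − 774) = −0.02, so P = 103.75 − 0.02Q.
Supply slope = (83.36 − 35.96)/(1959 − 774) = 0.04, so P = 5 + 0.04Q.
Competitive equilibrium: 103.75 − 0.02Q = 5 + 0.04Q → Q* = 1645.8333, P* = 70.8333.
The subsidy lowers effective supply by 52.25: P = 0.04Q − 47.25.
New quantity: 103.75 − 0.02Q = 0.04Q − 47.25 → Q' = 2516.6667.
Overproduction ΔQ = 2516.6667 − 1645.8333 = 870.8334; wedge = subsidy = 52.25.
Welfare loss = ½ × 870.8334 × 52.25 = $22750.52 thousand.

$22750.52 thousand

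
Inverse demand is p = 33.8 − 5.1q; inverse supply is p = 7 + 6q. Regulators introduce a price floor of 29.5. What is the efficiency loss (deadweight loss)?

13.70

Competitive equilibrium: 33.8 − 5.1q = 7 + 6q → q* = 2.4144, p* = 21.4865.
At the floor p = 29.5, quantity demanded = (33.8 − 29.5)/5.1 = 0.8431.
Sellers' marginal cost at q' = 0.8431: 7 + 6·0.8431 = 12.0586.
Δq = 2.4144 − 0.8431 = 1.5713; wedge = 29.5 − 12.0586 = 17.4414.
Welfare loss = ½ × 1.5713 × 17.4414 = 13.70.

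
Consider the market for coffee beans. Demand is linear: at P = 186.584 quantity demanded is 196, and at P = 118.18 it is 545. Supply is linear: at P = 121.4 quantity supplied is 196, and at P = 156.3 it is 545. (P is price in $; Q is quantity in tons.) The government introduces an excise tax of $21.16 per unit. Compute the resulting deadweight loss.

$756.33

Demand slope = (118.18 − 186.584)/(545 − 196) = −0.196, so P = 225 − 0.196Q.
Supply slope = (156.3 − 121.4)/(545 − 196) = 0.1, so P = 101.8 + 0.1Q.
Competitive equilibrium: 225 − 0.196Q = 101.8 + 0.1Q → Q* = 416.2162, P* = 143.4216.
With the tax, the buyer price exceeds the seller price by 21.16: (225 − 0.196Q) − (101.8 + 0.1Q) = 21.16 → Q' = 344.7297.
ΔQ = 416.2162 − 344.7297 = 71.4865; the wedge equals the tax, 21.16.
DWL = ½ × 71.4865 × 21.16 = $756.33.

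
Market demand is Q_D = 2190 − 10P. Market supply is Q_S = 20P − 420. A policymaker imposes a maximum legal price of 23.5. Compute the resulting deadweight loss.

In inverse form: demand P = 219 − 0.1Q, supply P = 21 + 0.05Q.
Competitive equilibrium: 219 − 0.1Q = 21 + 0.05Q → Q* = 1320, P* = 87.
At the ceiling P = 23.5, quantity supplied = (23.5 − 21)/0.05 = 50.
Willingness to pay at Q' = 50: 219 − 0.1·50 = 214.
ΔQ = 1320 − 50 = 1270; wedge = 214 − 23.5 = 190.5.
Welfare loss = ½ × 1270 × 190.5 = 120967.50.

120967.50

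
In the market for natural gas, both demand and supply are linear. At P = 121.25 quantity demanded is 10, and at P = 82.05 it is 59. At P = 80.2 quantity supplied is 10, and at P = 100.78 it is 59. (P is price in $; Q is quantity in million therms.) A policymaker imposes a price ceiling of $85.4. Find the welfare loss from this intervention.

$275.88 million

Demand slope = (82.05 − 121.25)/(59 − 10) = −0.8, so P = 129.25 − 0.8Q.
Supply slope = (100.78 − 80.2)/(59 − 10) = 0.42, so P = 76 + 0.42Q.
Competitive equilibrium: 129.25 − 0.8Q = 76 + 0.42Q → Q* = 43.6475, P* = 94.332.
At the ceiling P = 85.4, quantity supplied = (85.4 − 76)/0.42 = 22.381.
Willingness to pay at Q' = 22.381: 129.25 − 0.8·22.381 = 111.3452.
ΔQ = 43.6475 − 22.381 = 21.2665; wedge = 111.3452 − 85.4 = 25.9452.
DWL = ½ × 21.2665 × 25.9452 = $275.88 million.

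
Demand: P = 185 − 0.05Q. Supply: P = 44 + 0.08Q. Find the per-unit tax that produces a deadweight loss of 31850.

Competitive equilibrium: 185 − 0.05Q = 44 + 0.08Q → Q* = 1084.6154, P* = 130.7692.
A tax t gives ΔQ = t/0.13 and wedge t, so DWL = t²/0.26.
t²/0.26 = 31850 → t² = 8281 → t = 91.

91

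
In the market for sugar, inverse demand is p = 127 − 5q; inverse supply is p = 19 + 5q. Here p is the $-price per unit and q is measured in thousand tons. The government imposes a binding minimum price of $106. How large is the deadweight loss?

Competitive equilibrium: 127 − 5q = 19 + 5q → q* = 10.8, p* = 73.
At the floor p = 106, quantity demanded = (127 − 106)/5 = 4.2.
Sellers' marginal cost at q' = 4.2: 19 + 5·4.2 = 40.
Δq = 10.8 − 4.2 = 6.6; wedge = 106 − 40 = 66.
DWL = ½ × 6.6 × 66 = $217.80 thousand.

$217.80 thousand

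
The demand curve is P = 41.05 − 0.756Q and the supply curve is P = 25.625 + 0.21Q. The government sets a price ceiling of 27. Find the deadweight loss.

Competitive equilibrium: 41.05 − 0.756Q = 25.625 + 0.21Q → Q* = 15.9679, P* = 28.9783.
At the ceiling P = 27, quantity supplied = (27 − 25.625)/0.21 = 6.5476.
Willingness to pay at Q' = 6.5476: 41.05 − 0.756·6.5476 = 36.1.
ΔQ = 15.9679 − 6.5476 = 9.4203; wedge = 36.1 − 27 = 9.1.
DWL = ½ × 9.4203 × 9.1 = 42.86.

42.86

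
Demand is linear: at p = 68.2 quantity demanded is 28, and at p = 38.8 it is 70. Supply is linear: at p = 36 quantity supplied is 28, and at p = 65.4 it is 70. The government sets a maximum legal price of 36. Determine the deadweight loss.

Demand slope = (38.8 − 68.2)/(70 − 28) = −0.7, so p = 87.8 − 0.7q.
Supply slope = (65.4 − 36)/(70 − 28) = 0.7, so p = 16.4 + 0.7q.
Competitive equilibrium: 87.8 − 0.7q = 16.4 + 0.7q → q* = 51, p* = 52.1.
At the ceiling p = 36, quantity supplied = (36 − 16.4)/0.7 = 28.
Willingness to pay at q' = 28: 87.8 − 0.7·28 = 68.2.
Δq = 51 − 28 = 23; wedge = 68.2 − 36 = 32.2.
Deadweight loss = ½ × 23 × 32.2 = 370.30.

370.30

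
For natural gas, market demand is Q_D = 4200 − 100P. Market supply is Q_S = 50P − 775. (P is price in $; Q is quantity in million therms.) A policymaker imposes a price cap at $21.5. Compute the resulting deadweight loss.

$5104.17 million

In inverse form: demand P = 42 − 0.01Q, supply P = 15.5 + 0.02Q.
Competitive equilibrium: 42 − 0.01Q = 15.5 + 0.02Q → Q* = 883.3333, P* = 33.1667.
At the ceiling P = 21.5, quantity supplied = (21.5 − 15.5)/0.02 = 300.
Willingness to pay at Q' = 300: 42 − 0.01·300 = 39.
ΔQ = 883.3333 − 300 = 583.3333; wedge = 39 − 21.5 = 17.5.
Welfare loss = ½ × 583.3333 × 17.5 = $5104.17 million.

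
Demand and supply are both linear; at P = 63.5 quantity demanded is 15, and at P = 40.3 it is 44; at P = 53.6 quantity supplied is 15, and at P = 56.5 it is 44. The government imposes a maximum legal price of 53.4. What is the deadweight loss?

Demand slope = (40.3 − 63.5)/(44 − 15) = −0.8, so P = 75.5 − 0.8Q.
Supply slope = (56.5 − 53.6)/(44 − 15) = 0.1, so P = 52.1 + 0.1Q.
Competitive equilibrium: 75.5 − 0.8Q = 52.1 + 0.1Q → Q* = 26, P* = 54.7.
At the ceiling P = 53.4, quantity supplied = (53.4 − 52.1)/0.1 = 13.
Willingness to pay at Q' = 13: 75.5 − 0.8·13 = 65.1.
ΔQ = 26 − 13 = 13; wedge = 65.1 − 53.4 = 11.7.
Welfare loss = ½ × 13 × 11.7 = 76.05.

76.05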